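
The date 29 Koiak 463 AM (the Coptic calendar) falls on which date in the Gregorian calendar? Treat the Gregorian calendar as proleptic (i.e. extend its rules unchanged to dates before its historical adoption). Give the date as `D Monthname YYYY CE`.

Both dates share Julian Day Number 1993893; in the Gregorian calendar that is 29 December 746 CE.

29 December 746 CE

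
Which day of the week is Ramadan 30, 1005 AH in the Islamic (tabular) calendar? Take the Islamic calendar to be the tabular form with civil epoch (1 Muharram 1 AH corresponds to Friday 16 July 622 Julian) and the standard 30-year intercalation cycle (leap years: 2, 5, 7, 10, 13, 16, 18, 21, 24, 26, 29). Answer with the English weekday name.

Equivalently 17 May 1597 Gregorian, JDN 2304489.
JDN 2304489 mod 7 = 5, and JDN 0 was a Monday, so this is a Saturday.

Saturday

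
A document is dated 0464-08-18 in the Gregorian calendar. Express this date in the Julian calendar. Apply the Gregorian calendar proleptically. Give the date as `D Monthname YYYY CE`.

At this point the Julian calendar is 1 day behind the Gregorian.
18 August 464 Gregorian − 1 day → 17 August 464 Julian.

17 August 464 CE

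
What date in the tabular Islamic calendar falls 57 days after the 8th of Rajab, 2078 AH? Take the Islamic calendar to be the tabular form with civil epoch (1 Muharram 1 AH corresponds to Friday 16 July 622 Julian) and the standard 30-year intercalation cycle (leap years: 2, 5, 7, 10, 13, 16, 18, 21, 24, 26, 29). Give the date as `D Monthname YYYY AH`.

6 Ramadan 2078 AH

The starting date is JDN 2684644; 2684644 + 57 = 2684701.
JDN 2684701 corresponds to 6 Ramadan 2078 AH.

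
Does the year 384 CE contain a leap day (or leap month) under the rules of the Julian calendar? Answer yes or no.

yes

384 mod 4 = 0, so it is a leap year in the Julian calendar.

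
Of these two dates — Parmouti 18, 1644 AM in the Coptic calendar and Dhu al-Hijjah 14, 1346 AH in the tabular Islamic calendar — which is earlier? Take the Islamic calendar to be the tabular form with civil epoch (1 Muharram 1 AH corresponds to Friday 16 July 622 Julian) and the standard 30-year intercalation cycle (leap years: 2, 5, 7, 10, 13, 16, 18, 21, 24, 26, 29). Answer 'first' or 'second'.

First date → JDN 2425363; second date → JDN 2425401.
JDN 2425363 < JDN 2425401, so the first date is earlier.

first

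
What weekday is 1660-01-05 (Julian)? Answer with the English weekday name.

Thursday

Equivalently 15 January 1660 Gregorian, JDN 2327377.
JDN 2327377 mod 7 = 3, and JDN 0 was a Monday, so this is a Thursday.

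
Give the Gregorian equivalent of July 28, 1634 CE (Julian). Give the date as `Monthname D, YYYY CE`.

August 7, 1634 CE

At this point the Julian calendar is 10 days behind the Gregorian.
28 July 1634 Julian + 10 days → 7 August 1634 Gregorian.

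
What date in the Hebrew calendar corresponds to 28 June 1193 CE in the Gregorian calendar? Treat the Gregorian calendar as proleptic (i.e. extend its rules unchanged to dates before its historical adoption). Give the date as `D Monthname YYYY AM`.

Julian Day Number of the source date = 2156973.
Converting JDN 2156973 to the Hebrew calendar gives 19 Tammuz 4953 AM.

19 Tammuz 4953 AM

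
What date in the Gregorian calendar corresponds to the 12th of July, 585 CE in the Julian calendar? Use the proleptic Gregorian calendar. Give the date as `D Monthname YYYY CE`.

14 July 585 CE

The Julian–Gregorian offset here is 2 days (Julian trailing).
12 July 585 Julian + 2 days → 14 July 585 Gregorian.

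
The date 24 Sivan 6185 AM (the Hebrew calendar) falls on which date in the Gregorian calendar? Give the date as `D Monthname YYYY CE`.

Julian Day Number of the source date = 2606934.
Converting JDN 2606934 to the Gregorian calendar gives 10 June 2425 CE.

10 June 2425 CE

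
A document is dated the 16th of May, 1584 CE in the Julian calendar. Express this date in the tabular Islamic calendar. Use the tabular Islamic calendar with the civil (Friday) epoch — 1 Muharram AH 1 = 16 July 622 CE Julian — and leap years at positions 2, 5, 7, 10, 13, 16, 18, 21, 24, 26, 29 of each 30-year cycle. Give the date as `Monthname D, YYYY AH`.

The source date corresponds to 26 May 1584 in the Gregorian calendar (JDN 2299750).
That day falls on 16 Jumada al-Awwal 992 AH in the tabular Islamic calendar.

Jumada al-Awwal 16, 992 AH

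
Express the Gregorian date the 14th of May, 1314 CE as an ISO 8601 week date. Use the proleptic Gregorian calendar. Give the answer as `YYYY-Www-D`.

The weekday is Monday (ISO weekday 1).
That Monday belongs to ISO week 20 of ISO year 1314.

1314-W20-1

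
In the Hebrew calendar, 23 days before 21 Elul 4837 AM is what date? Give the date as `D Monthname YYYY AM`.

28 Av 4837 AM

The starting date is JDN 2114687; 2114687 − 23 = 2114664.
JDN 2114664 corresponds to 28 Av 4837 AM.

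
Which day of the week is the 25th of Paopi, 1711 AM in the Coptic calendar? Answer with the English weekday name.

Friday

In the Gregorian calendar this is 4 November 1994 (JDN 2449661).
JDN 2449661 mod 7 = 4, and JDN 0 was a Monday, so this is a Friday.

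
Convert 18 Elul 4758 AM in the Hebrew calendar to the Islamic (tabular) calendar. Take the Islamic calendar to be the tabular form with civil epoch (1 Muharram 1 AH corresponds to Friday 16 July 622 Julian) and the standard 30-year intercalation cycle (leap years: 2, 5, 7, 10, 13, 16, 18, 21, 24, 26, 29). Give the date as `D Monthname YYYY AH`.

17 Ramadan 388 AH

The source date corresponds to 17 September 998 in the proleptic Gregorian calendar (JDN 2085832).
That day falls on 17 Ramadan 388 AH in the tabular Islamic calendar.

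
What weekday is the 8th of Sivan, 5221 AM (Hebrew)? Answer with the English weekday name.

Equivalently 26 May 1461 Gregorian, JDN 2254825.
2254825 ≡ 6 (mod 7); counting from Monday = 0 gives Sunday.

Sunday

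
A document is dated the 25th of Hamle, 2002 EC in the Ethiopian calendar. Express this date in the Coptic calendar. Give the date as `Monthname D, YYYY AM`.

Both dates share Julian Day Number 2455410; in the Coptic calendar that is 25 Epip 1726 AM.

Epip 25, 1726 AM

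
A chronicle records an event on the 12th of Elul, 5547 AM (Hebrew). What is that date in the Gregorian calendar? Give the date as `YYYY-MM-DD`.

1787-08-26

Both dates share Julian Day Number 2373986; in the Gregorian calendar that is 26 August 1787 CE.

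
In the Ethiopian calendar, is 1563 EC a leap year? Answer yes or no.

yes

1563 mod 4 = 3; in the Ethiopian calendar a year is leap when year mod 4 = 3, so it is a leap year.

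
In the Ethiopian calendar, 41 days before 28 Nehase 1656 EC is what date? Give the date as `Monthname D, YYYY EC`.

Hamle 17, 1656 EC

Counting 41 days back from JDN 2329067 reaches JDN 2329026, which is Hamle 17, 1656 EC.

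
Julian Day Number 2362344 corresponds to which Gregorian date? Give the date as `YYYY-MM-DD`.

Counting from JDN 2299161 = 15 Oct 1582 gives an offset of 63183 days.

1755-10-11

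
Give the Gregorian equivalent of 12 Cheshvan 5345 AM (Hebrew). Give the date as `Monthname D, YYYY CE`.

October 17, 1584 CE

Both dates share Julian Day Number 2299894; in the Gregorian calendar that is 17 October 1584 CE.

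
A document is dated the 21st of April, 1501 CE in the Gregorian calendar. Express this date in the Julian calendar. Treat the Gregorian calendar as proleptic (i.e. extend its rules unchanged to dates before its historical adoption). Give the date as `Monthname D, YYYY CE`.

The Julian–Gregorian offset here is 10 days (Julian trailing).
21 April 1501 Gregorian − 10 days → 11 April 1501 Julian.

April 11, 1501 CE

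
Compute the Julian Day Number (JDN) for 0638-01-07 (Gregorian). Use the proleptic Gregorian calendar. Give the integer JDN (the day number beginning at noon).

1954091

JDN 2299161 is 15 October 1582 CE (Gregorian); the target day is −345070 days from there, so JDN = 1954091.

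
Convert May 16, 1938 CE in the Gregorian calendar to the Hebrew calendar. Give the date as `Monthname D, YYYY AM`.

Iyar 15, 5698 AM

Both dates share Julian Day Number 2429035; in the Hebrew calendar that is 15 Iyar 5698 AM.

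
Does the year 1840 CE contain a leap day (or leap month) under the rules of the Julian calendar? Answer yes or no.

yes

1840 mod 4 = 0, so it is a leap year in the Julian calendar.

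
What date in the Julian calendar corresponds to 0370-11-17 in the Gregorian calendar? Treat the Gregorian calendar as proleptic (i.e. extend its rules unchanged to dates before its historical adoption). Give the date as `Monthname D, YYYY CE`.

The Julian–Gregorian offset here is 1 day (Julian trailing).
17 November 370 Gregorian − 1 day → 16 November 370 Julian.

November 16, 370 CE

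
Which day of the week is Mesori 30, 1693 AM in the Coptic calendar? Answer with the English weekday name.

This is JDN 2443392 (5 September 1977 Gregorian).
JDN 2443392 mod 7 = 0, and JDN 0 was a Monday, so this is a Monday.

Monday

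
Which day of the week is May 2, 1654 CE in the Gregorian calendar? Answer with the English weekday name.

2325293 ≡ 5 (mod 7); counting from Monday = 0 gives Saturday.

Saturday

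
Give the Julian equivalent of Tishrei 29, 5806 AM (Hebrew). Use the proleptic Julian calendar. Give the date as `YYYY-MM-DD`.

2045-09-27

Both dates share Julian Day Number 2468264; in the Julian calendar that is 27 September 2045 CE.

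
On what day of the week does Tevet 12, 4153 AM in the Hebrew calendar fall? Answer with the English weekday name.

Sunday

Equivalently 13 December 392 Gregorian, JDN 1864582.
1864582 ≡ 6 (mod 7); counting from Monday = 0 gives Sunday.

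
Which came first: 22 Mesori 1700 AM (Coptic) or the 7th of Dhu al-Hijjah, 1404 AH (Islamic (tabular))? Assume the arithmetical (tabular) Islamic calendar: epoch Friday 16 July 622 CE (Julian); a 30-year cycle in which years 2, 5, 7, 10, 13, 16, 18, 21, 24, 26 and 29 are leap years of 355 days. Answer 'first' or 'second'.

The two dates have Julian Day Numbers 2445941 and 2445947 respectively.
Since 2445941 < 2445947, the first date comes first.

first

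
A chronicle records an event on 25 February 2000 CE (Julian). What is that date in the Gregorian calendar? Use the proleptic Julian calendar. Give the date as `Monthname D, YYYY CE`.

March 9, 2000 CE

At this point the Julian calendar is 13 days behind the Gregorian.
25 February 2000 Julian + 13 days → 9 March 2000 Gregorian.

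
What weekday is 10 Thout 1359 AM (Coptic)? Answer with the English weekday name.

In the Gregorian calendar this is 17 September 1642 (JDN 2321048).
JDN 2321048 mod 7 = 2, and JDN 0 was a Monday, so this is a Wednesday.

Wednesday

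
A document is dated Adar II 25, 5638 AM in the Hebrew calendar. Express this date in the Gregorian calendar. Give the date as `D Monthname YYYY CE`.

Both dates share Julian Day Number 2407074; in the Gregorian calendar that is 30 March 1878 CE.

30 March 1878 CE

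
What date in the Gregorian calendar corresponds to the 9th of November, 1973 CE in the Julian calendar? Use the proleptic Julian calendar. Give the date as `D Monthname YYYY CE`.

At this point the Julian calendar is 13 days behind the Gregorian.
9 November 1973 Julian + 13 days → 22 November 1973 Gregorian.

22 November 1973 CE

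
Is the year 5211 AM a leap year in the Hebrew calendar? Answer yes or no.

no

Hebrew year 5211 is year 5 of its 19-year Metonic cycle; leap years are at positions 3, 6, 8, 11, 14, 17, 19, so it is a common year (12 months).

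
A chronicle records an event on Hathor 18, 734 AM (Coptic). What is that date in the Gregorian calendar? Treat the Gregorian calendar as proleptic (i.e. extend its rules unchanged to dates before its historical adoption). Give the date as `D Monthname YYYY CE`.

20 November 1017 CE

Both dates share Julian Day Number 2092835; in the Gregorian calendar that is 20 November 1017 CE.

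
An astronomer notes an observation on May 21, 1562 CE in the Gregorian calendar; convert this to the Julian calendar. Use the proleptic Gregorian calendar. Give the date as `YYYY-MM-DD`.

At this point the Julian calendar is 10 days behind the Gregorian.
21 May 1562 Gregorian − 10 days → 11 May 1562 Julian.

1562-05-11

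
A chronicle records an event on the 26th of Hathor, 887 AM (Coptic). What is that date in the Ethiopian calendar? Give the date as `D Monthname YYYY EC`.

Both dates share Julian Day Number 2148726; in the Ethiopian calendar that is 26 Hidar 1163 EC.

26 Hidar 1163 EC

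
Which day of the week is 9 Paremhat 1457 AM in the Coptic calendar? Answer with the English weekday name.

Thursday

This is JDN 2357022 (16 March 1741 Gregorian).
Since JDN mod 7 = 3 (0 = Monday), the day is Thursday.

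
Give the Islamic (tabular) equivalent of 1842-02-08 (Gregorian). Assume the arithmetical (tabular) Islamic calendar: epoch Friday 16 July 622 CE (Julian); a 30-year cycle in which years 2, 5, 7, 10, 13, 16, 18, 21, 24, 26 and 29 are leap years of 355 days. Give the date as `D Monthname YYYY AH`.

Both dates share Julian Day Number 2393875; in the tabular Islamic calendar that is 26 Dhu al-Hijjah 1257 AH.

26 Dhu al-Hijjah 1257 AH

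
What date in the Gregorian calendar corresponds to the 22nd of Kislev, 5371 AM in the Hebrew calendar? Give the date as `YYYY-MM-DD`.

1610-12-08

Julian Day Number of the source date = 2309442.
Converting JDN 2309442 to the Gregorian calendar gives 8 December 1610 CE.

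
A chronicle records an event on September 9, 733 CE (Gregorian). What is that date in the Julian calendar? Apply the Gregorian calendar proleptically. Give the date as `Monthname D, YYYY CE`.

September 5, 733 CE

At this point the Julian calendar is 4 days behind the Gregorian.
9 September 733 Gregorian − 4 days → 5 September 733 Julian.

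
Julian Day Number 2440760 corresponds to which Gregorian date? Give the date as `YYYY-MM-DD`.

JDN 2451545 is 1 Jan 2000; 2440760 is −10785 days from there.

1970-06-22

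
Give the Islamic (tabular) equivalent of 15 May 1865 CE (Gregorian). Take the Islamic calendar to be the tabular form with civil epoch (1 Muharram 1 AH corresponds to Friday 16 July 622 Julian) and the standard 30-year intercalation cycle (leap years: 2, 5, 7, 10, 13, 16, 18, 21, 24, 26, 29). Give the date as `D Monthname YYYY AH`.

Julian Day Number of the source date = 2402372.
Converting JDN 2402372 to the tabular Islamic calendar gives 19 Dhu al-Hijjah 1281 AH.

19 Dhu al-Hijjah 1281 AH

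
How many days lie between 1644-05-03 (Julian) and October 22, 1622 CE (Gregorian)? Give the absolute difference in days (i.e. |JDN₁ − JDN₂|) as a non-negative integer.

7874

JDN of the first date = 2321652.
JDN of the second date = 2313778.
|2313778 − 2321652| = 7874.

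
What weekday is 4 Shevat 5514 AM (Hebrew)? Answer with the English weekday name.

This is JDN 2361722 (27 January 1754 Gregorian).
Since JDN mod 7 = 6 (0 = Monday), the day is Sunday.

Sunday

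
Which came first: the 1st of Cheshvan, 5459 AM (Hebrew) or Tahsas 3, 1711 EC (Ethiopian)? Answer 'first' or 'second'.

first

First date → JDN 2341521; second date → JDN 2348890.
JDN 2341521 < JDN 2348890, so the first date is earlier.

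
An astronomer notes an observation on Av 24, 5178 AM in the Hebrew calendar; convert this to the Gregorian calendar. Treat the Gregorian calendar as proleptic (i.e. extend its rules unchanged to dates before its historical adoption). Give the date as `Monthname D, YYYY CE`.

Julian Day Number of the source date = 2239190.
Converting JDN 2239190 to the Gregorian calendar gives 5 August 1418 CE.

August 5, 1418 CE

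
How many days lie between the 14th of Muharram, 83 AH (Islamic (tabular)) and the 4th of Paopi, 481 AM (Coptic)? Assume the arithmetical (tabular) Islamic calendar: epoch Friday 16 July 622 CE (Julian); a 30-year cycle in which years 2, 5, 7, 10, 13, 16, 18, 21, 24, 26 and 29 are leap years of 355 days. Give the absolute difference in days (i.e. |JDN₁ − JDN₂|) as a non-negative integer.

First date → JDN 1977511; second date → JDN 2000383.
The interval is |1977511 − 2000383| = 22872 days.

22872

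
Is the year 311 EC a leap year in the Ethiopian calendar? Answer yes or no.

yes

311 mod 4 = 3; in the Ethiopian calendar a year is leap when year mod 4 = 3, so it is a leap year.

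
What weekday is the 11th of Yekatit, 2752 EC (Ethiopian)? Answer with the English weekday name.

In the Gregorian calendar this is 25 February 2760 (JDN 2729184).
Since JDN mod 7 = 3 (0 = Monday), the day is Thursday.

Thursday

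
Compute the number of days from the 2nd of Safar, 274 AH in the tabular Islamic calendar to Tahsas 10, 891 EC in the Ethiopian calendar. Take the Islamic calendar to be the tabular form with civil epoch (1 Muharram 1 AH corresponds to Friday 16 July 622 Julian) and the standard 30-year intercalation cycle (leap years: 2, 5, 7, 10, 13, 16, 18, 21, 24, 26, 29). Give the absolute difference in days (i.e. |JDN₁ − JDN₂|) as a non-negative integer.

JDN of the first date = 2045213.
JDN of the second date = 2049392.
|2049392 − 2045213| = 4179.

4179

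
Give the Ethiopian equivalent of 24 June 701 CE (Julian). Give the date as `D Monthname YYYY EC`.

The source date corresponds to 28 June 701 in the proleptic Gregorian calendar (JDN 1977273).
That day falls on 30 Sene 693 EC in the Ethiopian calendar.

30 Sene 693 EC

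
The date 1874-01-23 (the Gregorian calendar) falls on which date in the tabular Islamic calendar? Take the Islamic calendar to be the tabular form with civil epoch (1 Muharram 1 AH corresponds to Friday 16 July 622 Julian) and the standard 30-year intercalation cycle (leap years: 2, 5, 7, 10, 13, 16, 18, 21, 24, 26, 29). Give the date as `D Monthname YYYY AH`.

4 Dhu al-Hijjah 1290 AH

Julian Day Number of the source date = 2405547.
Converting JDN 2405547 to the tabular Islamic calendar gives 4 Dhu al-Hijjah 1290 AH.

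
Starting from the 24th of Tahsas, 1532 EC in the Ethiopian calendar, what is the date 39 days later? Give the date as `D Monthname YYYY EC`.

Counting 39 days forward from JDN 2283532 reaches JDN 2283571, which is 3 Yekatit 1532 EC.

3 Yekatit 1532 EC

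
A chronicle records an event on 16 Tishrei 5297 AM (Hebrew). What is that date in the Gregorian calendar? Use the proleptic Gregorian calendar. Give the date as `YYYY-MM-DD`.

1536-10-11

Both dates share Julian Day Number 2282356; in the Gregorian calendar that is 11 October 1536 CE.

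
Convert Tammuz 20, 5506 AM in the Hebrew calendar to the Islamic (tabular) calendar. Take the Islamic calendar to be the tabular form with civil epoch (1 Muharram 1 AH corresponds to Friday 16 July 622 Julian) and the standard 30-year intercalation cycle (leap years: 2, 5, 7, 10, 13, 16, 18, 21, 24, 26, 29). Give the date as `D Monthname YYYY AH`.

18 Jumada al-Thani 1159 AH

The source date corresponds to 8 July 1746 in the Gregorian calendar (JDN 2358962).
That day falls on 18 Jumada al-Thani 1159 AH in the tabular Islamic calendar.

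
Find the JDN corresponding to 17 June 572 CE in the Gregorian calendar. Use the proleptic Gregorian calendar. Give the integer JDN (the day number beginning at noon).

1930147

JDN 2299161 is 15 October 1582 CE (Gregorian); the target day is −369014 days from there, so JDN = 1930147.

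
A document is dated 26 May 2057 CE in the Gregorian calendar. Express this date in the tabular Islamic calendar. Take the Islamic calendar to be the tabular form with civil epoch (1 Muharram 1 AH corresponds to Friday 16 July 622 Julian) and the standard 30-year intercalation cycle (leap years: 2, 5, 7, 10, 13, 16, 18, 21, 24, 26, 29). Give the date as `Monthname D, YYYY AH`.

Julian Day Number of the source date = 2472510.
Converting JDN 2472510 to the tabular Islamic calendar gives 22 Dhu al-Qa'dah 1479 AH.

Dhu al-Qa'dah 22, 1479 AH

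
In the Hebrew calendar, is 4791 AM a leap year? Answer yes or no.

yes

Hebrew year 4791 is year 3 of its 19-year Metonic cycle; leap years are at positions 3, 6, 8, 11, 14, 17, 19, so it is a leap year (13 months).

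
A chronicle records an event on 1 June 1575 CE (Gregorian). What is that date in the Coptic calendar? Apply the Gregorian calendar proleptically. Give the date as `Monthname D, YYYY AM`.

Pashons 27, 1291 AM

Julian Day Number of the source date = 2296468.
Converting JDN 2296468 to the Coptic calendar gives 27 Pashons 1291 AM.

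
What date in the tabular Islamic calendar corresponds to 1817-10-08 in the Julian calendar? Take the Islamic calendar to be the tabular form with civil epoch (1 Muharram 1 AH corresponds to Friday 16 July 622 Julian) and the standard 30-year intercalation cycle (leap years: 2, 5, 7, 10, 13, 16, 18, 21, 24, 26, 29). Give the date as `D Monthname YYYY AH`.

Julian Day Number of the source date = 2384998.
Converting JDN 2384998 to the tabular Islamic calendar gives 9 Dhu al-Hijjah 1232 AH.

9 Dhu al-Hijjah 1232 AH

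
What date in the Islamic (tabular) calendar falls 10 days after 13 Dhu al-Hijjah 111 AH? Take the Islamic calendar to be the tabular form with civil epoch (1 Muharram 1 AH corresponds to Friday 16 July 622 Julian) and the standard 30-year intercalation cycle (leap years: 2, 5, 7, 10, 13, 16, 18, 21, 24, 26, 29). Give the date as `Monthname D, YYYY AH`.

JDN of 13 Dhu al-Hijjah 111 AH = 1987757.
1987757 + 10 = 1987767.
JDN 1987767 in the tabular Islamic calendar is Dhu al-Hijjah 23, 111 AH.

Dhu al-Hijjah 23, 111 AH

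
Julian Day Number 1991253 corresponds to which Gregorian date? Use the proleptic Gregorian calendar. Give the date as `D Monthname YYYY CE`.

7 October 739 CE

Counting from JDN 2299161 = 15 Oct 1582 gives an offset of -307908 days.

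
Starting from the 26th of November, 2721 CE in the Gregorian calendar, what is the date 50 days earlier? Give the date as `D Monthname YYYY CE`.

JDN of the 26th of November, 2721 CE = 2715214.
2715214 − 50 = 2715164.
JDN 2715164 in the Gregorian calendar is 7 October 2721 CE.

7 October 2721 CE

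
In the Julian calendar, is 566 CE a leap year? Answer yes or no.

566 mod 4 = 2, so it is a common year in the Julian calendar.

no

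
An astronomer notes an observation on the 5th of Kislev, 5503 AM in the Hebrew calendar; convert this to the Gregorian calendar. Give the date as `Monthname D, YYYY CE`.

Julian Day Number of the source date = 2357648.
Converting JDN 2357648 to the Gregorian calendar gives 2 December 1742 CE.

December 2, 1742 CE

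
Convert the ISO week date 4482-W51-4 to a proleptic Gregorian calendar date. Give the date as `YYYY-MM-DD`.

4482-12-17

ISO week 1 of 4482 is the week containing the first Thursday of 4482.
Week 51, day 4 (Thursday) lands on 4482-12-17.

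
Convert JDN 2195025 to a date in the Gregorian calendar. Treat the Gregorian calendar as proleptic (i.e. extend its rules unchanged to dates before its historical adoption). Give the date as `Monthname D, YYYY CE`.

September 2, 1297 CE

JDN 2451545 is 1 Jan 2000; 2195025 is −256520 days from there.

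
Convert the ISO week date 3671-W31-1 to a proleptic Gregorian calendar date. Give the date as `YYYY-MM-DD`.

3671-07-27

ISO week 1 of 3671 is the week containing the first Thursday of 3671.
Week 31, day 1 (Monday) lands on 3671-07-27.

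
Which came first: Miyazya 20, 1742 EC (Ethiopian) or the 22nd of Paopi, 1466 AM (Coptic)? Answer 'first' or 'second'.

Converting both to JDN: 2360350 vs 2360172; the smaller is the second.

second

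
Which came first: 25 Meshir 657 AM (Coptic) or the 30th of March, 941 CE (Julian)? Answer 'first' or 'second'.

first

The two dates have Julian Day Numbers 2064808 and 2064847 respectively.
Since 2064808 < 2064847, the first date comes first.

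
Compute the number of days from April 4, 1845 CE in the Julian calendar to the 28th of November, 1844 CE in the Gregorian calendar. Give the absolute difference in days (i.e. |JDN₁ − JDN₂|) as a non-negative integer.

First date → JDN 2395038; second date → JDN 2394899.
The interval is |2395038 − 2394899| = 139 days.

139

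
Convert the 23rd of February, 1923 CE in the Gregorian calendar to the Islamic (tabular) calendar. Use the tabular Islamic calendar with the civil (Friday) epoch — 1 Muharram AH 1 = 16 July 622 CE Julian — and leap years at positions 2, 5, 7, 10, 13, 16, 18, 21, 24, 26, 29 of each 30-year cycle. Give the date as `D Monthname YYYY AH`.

Julian Day Number of the source date = 2423474.
Converting JDN 2423474 to the tabular Islamic calendar gives 7 Rajab 1341 AH.

7 Rajab 1341 AH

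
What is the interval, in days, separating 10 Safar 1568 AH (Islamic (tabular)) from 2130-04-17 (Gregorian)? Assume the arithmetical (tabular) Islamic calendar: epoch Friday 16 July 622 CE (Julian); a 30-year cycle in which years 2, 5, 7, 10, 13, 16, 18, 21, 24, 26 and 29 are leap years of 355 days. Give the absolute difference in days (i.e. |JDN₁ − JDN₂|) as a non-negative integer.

First date → JDN 2503772; second date → JDN 2499133.
The interval is |2503772 − 2499133| = 4639 days.

4639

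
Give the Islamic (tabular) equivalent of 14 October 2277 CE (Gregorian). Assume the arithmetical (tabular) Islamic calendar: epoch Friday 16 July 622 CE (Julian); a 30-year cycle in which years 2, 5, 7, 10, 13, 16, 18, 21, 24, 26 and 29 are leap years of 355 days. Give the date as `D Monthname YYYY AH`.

Julian Day Number of the source date = 2553004.
Converting JDN 2553004 to the tabular Islamic calendar gives 15 Muharram 1707 AH.

15 Muharram 1707 AH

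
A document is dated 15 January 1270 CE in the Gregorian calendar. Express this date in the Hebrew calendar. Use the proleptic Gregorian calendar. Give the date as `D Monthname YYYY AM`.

14 Shevat 5030 AM

Both dates share Julian Day Number 2184933; in the Hebrew calendar that is 14 Shevat 5030 AM.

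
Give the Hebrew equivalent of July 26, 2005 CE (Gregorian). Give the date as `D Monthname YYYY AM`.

Both dates share Julian Day Number 2453578; in the Hebrew calendar that is 19 Tammuz 5765 AM.

19 Tammuz 5765 AM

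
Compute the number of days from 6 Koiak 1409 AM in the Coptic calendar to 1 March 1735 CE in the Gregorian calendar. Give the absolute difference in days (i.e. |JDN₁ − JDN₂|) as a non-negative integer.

First date → JDN 2339397; second date → JDN 2354815.
The interval is |2339397 − 2354815| = 15418 days.

15418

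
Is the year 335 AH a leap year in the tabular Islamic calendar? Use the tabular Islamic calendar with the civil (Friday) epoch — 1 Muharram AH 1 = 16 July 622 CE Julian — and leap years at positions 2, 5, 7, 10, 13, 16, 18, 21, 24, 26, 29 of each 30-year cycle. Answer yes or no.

Year 335 AH is year 5 of its 30-year cycle; leap positions are 2, 5, 7, 10, 13, 16, 18, 21, 24, 26, 29, so it is a leap year (355 days).

yes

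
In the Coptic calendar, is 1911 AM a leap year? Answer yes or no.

1911 mod 4 = 3; in the Coptic calendar a year is leap when year mod 4 = 3, so it is a leap year.

yes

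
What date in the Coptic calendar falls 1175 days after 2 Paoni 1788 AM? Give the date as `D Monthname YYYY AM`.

Counting 1175 days forward from JDN 2478003 reaches JDN 2479178, which is 22 Mesori 1791 AM.

22 Mesori 1791 AM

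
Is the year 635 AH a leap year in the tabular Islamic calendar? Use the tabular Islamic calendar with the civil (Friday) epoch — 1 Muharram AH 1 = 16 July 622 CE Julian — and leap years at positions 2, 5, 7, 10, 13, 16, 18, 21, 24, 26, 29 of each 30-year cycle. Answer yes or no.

Year 635 AH is year 5 of its 30-year cycle; leap positions are 2, 5, 7, 10, 13, 16, 18, 21, 24, 26, 29, so it is a leap year (355 days).

yes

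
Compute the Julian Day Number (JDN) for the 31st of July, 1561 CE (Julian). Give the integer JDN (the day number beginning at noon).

In the proleptic Gregorian calendar the same day is 10 August 1561.
JDN 2451545 is 1 January 2000 CE (Gregorian); the target day is −160120 days from there, so JDN = 2291425.

2291425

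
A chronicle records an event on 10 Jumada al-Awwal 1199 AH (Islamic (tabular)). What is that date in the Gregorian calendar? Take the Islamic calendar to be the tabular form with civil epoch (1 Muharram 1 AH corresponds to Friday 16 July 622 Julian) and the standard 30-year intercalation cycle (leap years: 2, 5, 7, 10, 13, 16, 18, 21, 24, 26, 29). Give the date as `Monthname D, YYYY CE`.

Julian Day Number of the source date = 2373098.
Converting JDN 2373098 to the Gregorian calendar gives 21 March 1785 CE.

March 21, 1785 CE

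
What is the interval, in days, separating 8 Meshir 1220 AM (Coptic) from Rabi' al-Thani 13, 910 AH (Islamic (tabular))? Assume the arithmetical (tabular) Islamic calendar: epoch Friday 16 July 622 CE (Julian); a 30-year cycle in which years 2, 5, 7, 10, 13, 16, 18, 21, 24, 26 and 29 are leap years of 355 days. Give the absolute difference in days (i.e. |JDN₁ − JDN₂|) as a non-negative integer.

JDN of the first date = 2270427.
JDN of the second date = 2270660.
|2270660 − 2270427| = 233.

233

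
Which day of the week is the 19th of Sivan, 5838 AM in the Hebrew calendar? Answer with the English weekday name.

Tuesday

In the Gregorian calendar this is 31 May 2078 (JDN 2480185).
2480185 ≡ 1 (mod 7); counting from Monday = 0 gives Tuesday.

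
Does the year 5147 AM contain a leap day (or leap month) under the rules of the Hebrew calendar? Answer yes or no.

Hebrew year 5147 is year 17 of its 19-year Metonic cycle; leap years are at positions 3, 6, 8, 11, 14, 17, 19, so it is a leap year (13 months).

yes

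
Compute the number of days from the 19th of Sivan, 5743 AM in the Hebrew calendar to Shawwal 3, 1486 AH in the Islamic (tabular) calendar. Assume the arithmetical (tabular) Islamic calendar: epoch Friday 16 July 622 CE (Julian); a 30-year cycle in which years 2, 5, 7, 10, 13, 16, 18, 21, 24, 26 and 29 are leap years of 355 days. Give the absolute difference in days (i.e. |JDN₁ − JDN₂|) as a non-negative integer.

First date → JDN 2445486; second date → JDN 2474942.
The interval is |2445486 − 2474942| = 29456 days.

29456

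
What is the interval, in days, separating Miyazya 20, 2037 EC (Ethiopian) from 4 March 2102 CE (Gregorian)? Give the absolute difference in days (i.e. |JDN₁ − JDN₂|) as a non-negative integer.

20763

First date → JDN 2468099; second date → JDN 2488862.
The interval is |2468099 − 2488862| = 20763 days.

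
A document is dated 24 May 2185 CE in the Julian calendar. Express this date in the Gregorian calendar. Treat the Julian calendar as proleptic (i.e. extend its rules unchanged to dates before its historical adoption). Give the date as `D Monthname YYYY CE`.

For dates in this range the Gregorian date is 14 days ahead of the Julian.
24 May 2185 Julian + 14 days → 7 June 2185 Gregorian.

7 June 2185 CE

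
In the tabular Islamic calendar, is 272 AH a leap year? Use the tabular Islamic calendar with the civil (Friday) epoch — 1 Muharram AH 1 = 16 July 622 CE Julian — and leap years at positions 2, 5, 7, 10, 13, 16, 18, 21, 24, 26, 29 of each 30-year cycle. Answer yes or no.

Year 272 AH is year 2 of its 30-year cycle; leap positions are 2, 5, 7, 10, 13, 16, 18, 21, 24, 26, 29, so it is a leap year (355 days).

yes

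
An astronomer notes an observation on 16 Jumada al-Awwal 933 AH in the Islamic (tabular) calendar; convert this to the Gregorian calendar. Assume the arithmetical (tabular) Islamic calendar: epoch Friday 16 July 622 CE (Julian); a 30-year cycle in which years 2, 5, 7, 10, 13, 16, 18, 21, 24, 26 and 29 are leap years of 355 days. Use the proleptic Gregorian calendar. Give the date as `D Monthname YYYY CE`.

Julian Day Number of the source date = 2278843.
Converting JDN 2278843 to the Gregorian calendar gives 28 February 1527 CE.

28 February 1527 CE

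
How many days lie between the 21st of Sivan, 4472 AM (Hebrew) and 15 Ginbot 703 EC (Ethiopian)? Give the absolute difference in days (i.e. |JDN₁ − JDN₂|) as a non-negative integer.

387

First date → JDN 1981267; second date → JDN 1980880.
The interval is |1981267 − 1980880| = 387 days.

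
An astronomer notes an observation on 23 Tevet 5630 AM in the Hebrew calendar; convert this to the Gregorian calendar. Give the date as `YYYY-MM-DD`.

Both dates share Julian Day Number 2404059; in the Gregorian calendar that is 27 December 1869 CE.

1869-12-27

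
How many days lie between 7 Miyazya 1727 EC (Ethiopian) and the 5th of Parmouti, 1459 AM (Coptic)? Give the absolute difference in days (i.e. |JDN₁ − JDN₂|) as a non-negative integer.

JDN of the first date = 2354858.
JDN of the second date = 2357778.
|2357778 − 2354858| = 2920.

2920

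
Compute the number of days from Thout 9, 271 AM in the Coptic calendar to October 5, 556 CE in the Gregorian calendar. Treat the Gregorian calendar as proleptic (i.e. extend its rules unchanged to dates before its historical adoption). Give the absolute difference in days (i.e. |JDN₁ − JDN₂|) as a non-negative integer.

758

First date → JDN 1923655; second date → JDN 1924413.
The interval is |1923655 − 1924413| = 758 days.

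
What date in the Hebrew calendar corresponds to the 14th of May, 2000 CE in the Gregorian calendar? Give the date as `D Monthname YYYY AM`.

Both dates share Julian Day Number 2451679; in the Hebrew calendar that is 9 Iyar 5760 AM.

9 Iyar 5760 AM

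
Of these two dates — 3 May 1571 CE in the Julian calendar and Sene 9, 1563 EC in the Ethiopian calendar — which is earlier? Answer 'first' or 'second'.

first

First date → JDN 2294988; second date → JDN 2295019.
JDN 2294988 < JDN 2295019, so the first date is earlier.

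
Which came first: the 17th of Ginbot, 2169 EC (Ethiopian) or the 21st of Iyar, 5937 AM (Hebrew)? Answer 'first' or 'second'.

Converting both to JDN: 2516339 vs 2516332; the smaller is the second.

second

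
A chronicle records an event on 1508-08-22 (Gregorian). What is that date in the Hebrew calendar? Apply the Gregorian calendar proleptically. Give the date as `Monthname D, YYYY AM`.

Elul 16, 5268 AM

Julian Day Number of the source date = 2272079.
Converting JDN 2272079 to the Hebrew calendar gives 16 Elul 5268 AM.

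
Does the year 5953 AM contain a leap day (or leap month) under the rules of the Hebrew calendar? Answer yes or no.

Hebrew year 5953 is year 6 of its 19-year Metonic cycle; leap years are at positions 3, 6, 8, 11, 14, 17, 19, so it is a leap year (13 months).

yes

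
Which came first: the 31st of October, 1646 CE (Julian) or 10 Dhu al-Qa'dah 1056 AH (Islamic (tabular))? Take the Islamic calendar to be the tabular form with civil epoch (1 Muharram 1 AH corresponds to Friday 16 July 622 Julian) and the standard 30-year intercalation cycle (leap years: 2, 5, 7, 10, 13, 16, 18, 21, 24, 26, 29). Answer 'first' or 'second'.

first

The two dates have Julian Day Numbers 2322563 and 2322601 respectively.
Since 2322563 < 2322601, the first date comes first.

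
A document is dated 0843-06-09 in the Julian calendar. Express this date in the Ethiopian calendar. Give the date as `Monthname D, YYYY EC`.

Both dates share Julian Day Number 2029123; in the Ethiopian calendar that is 15 Sene 835 EC.

Sene 15, 835 EC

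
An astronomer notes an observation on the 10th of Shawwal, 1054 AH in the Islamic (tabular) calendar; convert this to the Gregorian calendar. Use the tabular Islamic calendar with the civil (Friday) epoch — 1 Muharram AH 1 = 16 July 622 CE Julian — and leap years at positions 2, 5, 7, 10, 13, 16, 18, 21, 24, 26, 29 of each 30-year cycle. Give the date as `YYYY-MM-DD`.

1644-12-10

Julian Day Number of the source date = 2321863.
Converting JDN 2321863 to the Gregorian calendar gives 10 December 1644 CE.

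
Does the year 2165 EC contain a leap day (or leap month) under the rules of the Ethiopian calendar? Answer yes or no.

no

2165 mod 4 = 1; in the Ethiopian calendar a year is leap when year mod 4 = 3, so it is a common year.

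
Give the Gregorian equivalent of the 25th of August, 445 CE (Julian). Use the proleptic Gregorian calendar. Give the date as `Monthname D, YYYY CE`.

The Julian–Gregorian offset here is 1 day (Julian trailing).
25 August 445 Julian + 1 day → 26 August 445 Gregorian.

August 26, 445 CE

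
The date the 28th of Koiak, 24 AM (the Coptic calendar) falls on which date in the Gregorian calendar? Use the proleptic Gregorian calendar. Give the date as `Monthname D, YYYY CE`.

December 26, 307 CE

Julian Day Number of the source date = 1833548.
Converting JDN 1833548 to the Gregorian calendar gives 26 December 307 CE.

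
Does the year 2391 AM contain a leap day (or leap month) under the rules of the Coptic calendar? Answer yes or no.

2391 mod 4 = 3; in the Coptic calendar a year is leap when year mod 4 = 3, so it is a leap year.

yes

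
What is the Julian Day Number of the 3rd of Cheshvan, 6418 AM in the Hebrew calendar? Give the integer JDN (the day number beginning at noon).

2691815

In the Gregorian calendar the same day is 2 November 2657.
JDN 2451545 is 1 January 2000 CE (Gregorian); the target day is +240270 days from there, so JDN = 2691815.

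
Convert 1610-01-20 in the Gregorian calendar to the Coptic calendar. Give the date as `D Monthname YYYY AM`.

15 Tobi 1326 AM

Both dates share Julian Day Number 2309120; in the Coptic calendar that is 15 Tobi 1326 AM.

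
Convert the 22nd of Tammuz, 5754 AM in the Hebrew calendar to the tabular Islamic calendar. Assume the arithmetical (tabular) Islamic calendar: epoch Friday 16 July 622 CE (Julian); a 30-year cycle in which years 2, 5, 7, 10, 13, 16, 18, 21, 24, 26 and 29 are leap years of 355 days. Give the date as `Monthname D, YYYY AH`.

The source date corresponds to 1 July 1994 in the Gregorian calendar (JDN 2449535).
That day falls on 22 Muharram 1415 AH in the tabular Islamic calendar.

Muharram 22, 1415 AH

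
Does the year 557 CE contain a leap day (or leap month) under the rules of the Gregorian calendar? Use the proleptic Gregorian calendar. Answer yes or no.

no

557 is not divisible by 4, so it is a common year.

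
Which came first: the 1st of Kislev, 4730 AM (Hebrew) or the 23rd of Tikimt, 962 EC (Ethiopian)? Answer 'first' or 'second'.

second

First date → JDN 2075303; second date → JDN 2075278.
JDN 2075278 < JDN 2075303, so the second date is earlier.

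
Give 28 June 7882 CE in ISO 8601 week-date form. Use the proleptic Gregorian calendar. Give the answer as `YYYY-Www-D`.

The weekday is Wednesday (ISO weekday 3).
That Wednesday belongs to ISO week 26 of ISO year 7882.

7882-W26-3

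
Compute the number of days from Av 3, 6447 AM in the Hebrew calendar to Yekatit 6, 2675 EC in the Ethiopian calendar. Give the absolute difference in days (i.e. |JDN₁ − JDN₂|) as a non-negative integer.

First date → JDN 2702681; second date → JDN 2701054.
The interval is |2702681 − 2701054| = 1627 days.

1627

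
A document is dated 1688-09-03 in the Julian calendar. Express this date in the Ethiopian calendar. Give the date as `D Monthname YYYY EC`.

The source date corresponds to 13 September 1688 in the Gregorian calendar (JDN 2337846).
That day falls on 6 Meskerem 1681 EC in the Ethiopian calendar.

6 Meskerem 1681 EC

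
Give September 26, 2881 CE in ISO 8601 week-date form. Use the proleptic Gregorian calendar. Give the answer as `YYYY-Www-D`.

2881-W39-5

The weekday is Friday (ISO weekday 5).
That Friday belongs to ISO week 39 of ISO year 2881.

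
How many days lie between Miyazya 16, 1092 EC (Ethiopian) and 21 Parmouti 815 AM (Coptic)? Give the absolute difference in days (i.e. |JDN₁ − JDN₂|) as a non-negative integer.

First date → JDN 2122934; second date → JDN 2122573.
The interval is |2122934 − 2122573| = 361 days.

361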